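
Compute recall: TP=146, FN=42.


Recall = TP/(TP+FN)
= 146/(146+42)
= 146/188 = 77.66%

77.66%


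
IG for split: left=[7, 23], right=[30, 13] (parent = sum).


Parent = [37, 36], H_parent = 0.9999
H_left = 0.7838 (n=30), H_right = 0.8841 (n=43)
H_children = (30/73)·0.7838 + (43/73)·0.8841 = 0.8429
IG = 0.9999 - 0.8429 = 0.157

0.157


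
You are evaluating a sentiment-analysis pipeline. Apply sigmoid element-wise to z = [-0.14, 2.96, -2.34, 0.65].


σ(-0.14) = 1/(1+e^0.14) = 0.4651
σ(2.96) = 1/(1+e^-2.96) = 0.9507
σ(-2.34) = 1/(1+e^2.34) = 0.0879
σ(0.65) = 1/(1+e^-0.65) = 0.657
result = [0.4651, 0.9507, 0.0879, 0.657]

[0.4651, 0.9507, 0.0879, 0.657]


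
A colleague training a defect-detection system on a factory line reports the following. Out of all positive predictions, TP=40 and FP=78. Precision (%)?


Precision = TP/(TP+FP)
= 40/(40+78)
= 40/118 = 33.9%

33.9%


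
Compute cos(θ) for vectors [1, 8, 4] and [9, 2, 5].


A·B = 1·9 + 8·2 + 4·5 = 45
‖A‖ = √81 = 9, ‖B‖ = √110 = 10.4881
cos = 45/(√81·√110) = 45/√8910 = 0.4767

0.4767


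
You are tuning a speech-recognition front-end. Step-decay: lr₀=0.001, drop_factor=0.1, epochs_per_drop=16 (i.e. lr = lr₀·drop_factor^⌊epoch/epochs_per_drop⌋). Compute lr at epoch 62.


n_drops = ⌊62/16⌋ = 3
lr = 0.001·0.1^3 = 0.001·0.001 = 0.000001

0.000001


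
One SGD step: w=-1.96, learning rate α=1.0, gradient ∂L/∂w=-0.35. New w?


w_new = w - α·∇
= -1.96 - 1.0·-0.35
= -1.96 + 0.35
= -1.61

-1.61


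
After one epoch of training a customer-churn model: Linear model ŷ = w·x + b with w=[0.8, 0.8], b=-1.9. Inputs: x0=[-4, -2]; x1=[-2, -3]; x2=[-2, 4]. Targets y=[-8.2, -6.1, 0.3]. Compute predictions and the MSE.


ŷ0 = (0.8)·(-4) + (0.8)·(-2) - 1.9 = -6.7
ŷ1 = (0.8)·(-2) + (0.8)·(-3) - 1.9 = -5.9
ŷ2 = (0.8)·(-2) + (0.8)·(4) - 1.9 = -0.3
errors² = [2.25, 0.04, 0.36]
MSE = 2.6500/3 = 0.8833

0.8833


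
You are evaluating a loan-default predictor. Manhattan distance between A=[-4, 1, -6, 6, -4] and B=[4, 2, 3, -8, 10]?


d = |-4-4| + |1-2| + |-6-3| + |6+ 8| + |-4-10|
  = 8 + 1 + 9 + 14 + 14
  = 46

46


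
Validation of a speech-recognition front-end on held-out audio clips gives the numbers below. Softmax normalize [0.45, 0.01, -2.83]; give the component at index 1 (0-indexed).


Exponentials: e^0.45=1.5683, e^0.01=1.0101, e^-2.83=0.059
Sum = 2.6374
Softmax = [0.5946, 0.383, 0.0224]
p[1] = 1.0101/2.6374 = 0.383

0.383


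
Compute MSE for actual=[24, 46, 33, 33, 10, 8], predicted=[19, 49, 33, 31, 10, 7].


Squared errors: (24-19)²=25, (46-49)²=9, (33-33)²=0, (33-31)²=4, (10-10)²=0, (8-7)²=1
Sum = 39
MSE = 39/6 = 13/2

13/2


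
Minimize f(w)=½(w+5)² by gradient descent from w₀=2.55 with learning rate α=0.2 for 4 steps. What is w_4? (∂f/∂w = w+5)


step 1: grad = 2.55+5 = 7.55; w = 2.55 - 0.2·(7.55) = 1.04
step 2: grad = 1.04+5 = 6.04; w = 1.04 - 0.2·(6.04) = -0.168
step 3: grad = -0.168+5 = 4.832; w = -0.168 - 0.2·(4.832) = -1.1344
step 4: grad = -1.1344+5 = 3.8656; w = -1.1344 - 0.2·(3.8656) = -1.90752

-1.90752


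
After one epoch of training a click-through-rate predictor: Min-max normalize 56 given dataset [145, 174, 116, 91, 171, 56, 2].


min=2, max=174
(56-2)/(174-2) = 54/172 = 0.314

0.314


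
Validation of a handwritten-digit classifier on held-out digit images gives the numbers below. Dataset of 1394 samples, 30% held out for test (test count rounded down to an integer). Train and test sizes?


Test = ⌊1394·30/100⌋ = 418
Train = 1394 - 418 = 976

Train: 976, Test: 418


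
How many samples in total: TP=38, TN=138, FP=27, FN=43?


Total = TP + TN + FP + FN
= 38 + 138 + 27 + 43
= 246
(Predicted positive: 65, predicted negative: 181)

246


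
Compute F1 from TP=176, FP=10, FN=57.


Precision = 176/186 = 0.9462
Recall = 176/233 = 0.7554
F1 = 2·P·R/(P+R) = 2·TP/(2·TP+FP+FN) = 352/(352+10+57) = 352/419 = 0.8401

0.8401


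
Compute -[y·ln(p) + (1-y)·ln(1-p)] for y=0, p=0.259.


BCE = -[y·ln(p) + (1-y)·ln(1-p)]
= -0 - 1·ln(1-0.259)
= -ln(0.741) = 0.2998

0.2998


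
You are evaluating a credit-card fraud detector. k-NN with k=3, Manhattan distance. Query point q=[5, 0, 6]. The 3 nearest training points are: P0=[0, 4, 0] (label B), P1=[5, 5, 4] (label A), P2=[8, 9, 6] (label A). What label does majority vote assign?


d(q,P0) = 15  (label B)
d(q,P1) = 7  (label A)
d(q,P2) = 12  (label A)
Votes: A=2, B=1
Majority → A

A


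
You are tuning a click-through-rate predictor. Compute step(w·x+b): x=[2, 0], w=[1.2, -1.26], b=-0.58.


z = (2)·(1.2) + (0)·(-1.26) - 0.58
  = 1.82
step(z) = 1 (z≥0)

1


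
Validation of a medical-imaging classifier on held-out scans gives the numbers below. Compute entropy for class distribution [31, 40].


Probabilities: [31/71, 40/71] ≈ [0.4366, 0.5634]
H = -((31/71)·log₂(31/71) + (40/71)·log₂(40/71))
  = 0.9884 bits

0.9884 bits


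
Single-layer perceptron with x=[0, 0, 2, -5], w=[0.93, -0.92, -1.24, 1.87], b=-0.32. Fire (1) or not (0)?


z = (0)·(0.93) + (0)·(-0.92) + (2)·(-1.24) + (-5)·(1.87) - 0.32
  = -12.15
step(z) = 0 (z<0)

0


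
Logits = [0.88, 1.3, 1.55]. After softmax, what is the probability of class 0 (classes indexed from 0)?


Exponentials: e^0.88=2.4109, e^1.3=3.6693, e^1.55=4.7115
Sum = 10.7917
Softmax = [0.2234, 0.34, 0.4366]
p[0] = 2.4109/10.7917 = 0.2234

0.2234


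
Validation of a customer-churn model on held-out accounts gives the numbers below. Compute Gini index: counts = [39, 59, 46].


Probabilities: [39/144, 59/144, 46/144] ≈ [0.2708, 0.4097, 0.3194]
Σpᵢ² = (1521 + 3481 + 2116)/144² = 7118/20736
Gini = 1 - Σpᵢ² = 1 - 7118/20736 = 0.6567

0.6567


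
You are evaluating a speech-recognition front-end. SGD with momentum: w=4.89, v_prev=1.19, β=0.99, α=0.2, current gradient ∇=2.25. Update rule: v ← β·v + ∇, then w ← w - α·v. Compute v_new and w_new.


v_new = 0.99·1.19 + 2.25 = 1.1781 + 2.25 = 3.4281
w_new = 4.89 - 0.2·3.4281 = 4.89 - 0.68562 = 4.20438

v_new=3.4281, w_new=4.20438


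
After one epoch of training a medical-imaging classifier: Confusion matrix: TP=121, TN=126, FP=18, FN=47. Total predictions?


Total = TP + TN + FP + FN
= 121 + 126 + 18 + 47
= 312
(Predicted positive: 139, predicted negative: 173)

312


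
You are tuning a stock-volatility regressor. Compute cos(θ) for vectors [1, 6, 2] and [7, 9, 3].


A·B = 1·7 + 6·9 + 2·3 = 67
‖A‖ = √41 = 6.4031, ‖B‖ = √139 = 11.7898
cos = 67/(√41·√139) = 67/√5699 = 0.8875

0.8875


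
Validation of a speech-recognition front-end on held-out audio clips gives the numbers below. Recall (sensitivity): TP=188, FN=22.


Recall = TP/(TP+FN)
= 188/(188+22)
= 188/210 = 89.52%

89.52%


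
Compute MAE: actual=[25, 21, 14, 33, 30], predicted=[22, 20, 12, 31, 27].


Absolute errors: |25-22|=3, |21-20|=1, |14-12|=2, |33-31|=2, |30-27|=3
Sum = 11
MAE = 11/5 = 11/5

11/5


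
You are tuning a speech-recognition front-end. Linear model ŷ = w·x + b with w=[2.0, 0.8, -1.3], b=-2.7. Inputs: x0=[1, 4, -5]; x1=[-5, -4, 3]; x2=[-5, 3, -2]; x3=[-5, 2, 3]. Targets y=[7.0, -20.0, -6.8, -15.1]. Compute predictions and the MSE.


ŷ0 = (2.0)·(1) + (0.8)·(4) + (-1.3)·(-5) - 2.7 = 9.0
ŷ1 = (2.0)·(-5) + (0.8)·(-4) + (-1.3)·(3) - 2.7 = -19.8
ŷ2 = (2.0)·(-5) + (0.8)·(3) + (-1.3)·(-2) - 2.7 = -7.7
ŷ3 = (2.0)·(-5) + (0.8)·(2) + (-1.3)·(3) - 2.7 = -15.0
errors² = [4.0, 0.04, 0.81, 0.01]
MSE = 4.8600/4 = 1.215

1.215


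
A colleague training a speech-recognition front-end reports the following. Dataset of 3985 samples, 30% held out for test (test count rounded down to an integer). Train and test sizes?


Test = ⌊3985·30/100⌋ = 1195
Train = 3985 - 1195 = 2790

Train: 2790, Test: 1195


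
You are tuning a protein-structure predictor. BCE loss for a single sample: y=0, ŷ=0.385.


BCE = -[y·ln(p) + (1-y)·ln(1-p)]
= -0 - 1·ln(1-0.385)
= -ln(0.615) = 0.4861

0.4861


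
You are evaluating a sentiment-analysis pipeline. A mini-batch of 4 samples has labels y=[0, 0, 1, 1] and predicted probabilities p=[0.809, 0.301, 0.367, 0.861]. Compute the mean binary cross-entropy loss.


L[0] = -ln(1-0.809) = -ln(0.191) = 1.6555
L[1] = -ln(1-0.301) = -ln(0.699) = 0.3581
L[2] = -ln(0.367) = 1.0024
L[3] = -ln(0.861) = 0.1497
mean = (1.6555 + 0.3581 + 1.0024 + 0.1497)/4 = 0.7914

0.7914


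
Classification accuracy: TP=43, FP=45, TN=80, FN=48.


Accuracy = (TP+TN)/(TP+TN+FP+FN)
= (43+80)/(216)
= 123/216 = 56.94%

56.94%


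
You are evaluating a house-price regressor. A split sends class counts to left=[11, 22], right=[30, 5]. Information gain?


Parent = [41, 27], H_parent = 0.9692
H_left = 0.9183 (n=33), H_right = 0.5917 (n=35)
H_children = (33/68)·0.9183 + (35/68)·0.5917 = 0.7502
IG = 0.9692 - 0.7502 = 0.219

0.219


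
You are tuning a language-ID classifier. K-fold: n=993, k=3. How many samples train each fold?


Fold size = 993/3 = 331
Training per fold = 993 - 331 = 662

662


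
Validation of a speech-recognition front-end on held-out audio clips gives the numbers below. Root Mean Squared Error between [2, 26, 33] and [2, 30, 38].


MSE = 41/3 = 13.6667
RMSE = √(41/3) = 3.6968

3.6968


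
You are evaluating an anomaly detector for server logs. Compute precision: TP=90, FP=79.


Precision = TP/(TP+FP)
= 90/(90+79)
= 90/169 = 53.25%

53.25%


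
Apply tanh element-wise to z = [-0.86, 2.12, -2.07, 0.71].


tanh(-0.86) = -0.6963
tanh(2.12) = 0.9716
tanh(-2.07) = -0.9687
tanh(0.71) = 0.6107
result = [-0.6963, 0.9716, -0.9687, 0.6107]

[-0.6963, 0.9716, -0.9687, 0.6107]


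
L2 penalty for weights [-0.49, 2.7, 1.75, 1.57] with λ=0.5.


‖w‖₂² = (-0.49)² + (2.7)² + (1.75)² + (1.57)²
     = 0.2401 + 7.29 + 3.0625 + 2.4649
     = 13.0575
λ·‖w‖₂² = 0.5·13.0575 = 6.52875

6.52875


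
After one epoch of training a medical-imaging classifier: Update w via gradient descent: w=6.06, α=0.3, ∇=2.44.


w_new = w - α·∇
= 6.06 - 0.3·2.44
= 6.06 - 0.732
= 5.328

5.328


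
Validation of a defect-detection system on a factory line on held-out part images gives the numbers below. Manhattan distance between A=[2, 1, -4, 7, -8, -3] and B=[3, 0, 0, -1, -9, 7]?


d = |2-3| + |1-0| + |-4-0| + |7+ 1| + |-8+ 9| + |-3-7|
  = 1 + 1 + 4 + 8 + 1 + 10
  = 25

25


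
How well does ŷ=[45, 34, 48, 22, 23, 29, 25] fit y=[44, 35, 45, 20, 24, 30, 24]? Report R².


ȳ = 31.7143
SS_res = Σ(y-ŷ)² = 18
SS_tot = Σ(y-ȳ)² = 597.43
R² = 1 - SS_res/SS_tot = 1 - 0.0301 = 0.9699

0.9699


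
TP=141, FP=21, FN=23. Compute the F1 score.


Precision = 141/162 = 0.8704
Recall = 141/164 = 0.8598
F1 = 2·P·R/(P+R) = 2·TP/(2·TP+FP+FN) = 282/(282+21+23) = 282/326 = 0.865

0.865


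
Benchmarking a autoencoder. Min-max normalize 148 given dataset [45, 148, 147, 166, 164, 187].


min=45, max=187
(148-45)/(187-45) = 103/142 = 0.7254

0.7254


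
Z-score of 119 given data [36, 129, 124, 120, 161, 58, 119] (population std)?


μ = 106.7143, σ = 40.4324
z = (119 - 106.7143)/40.4324 = 0.3039

0.3039


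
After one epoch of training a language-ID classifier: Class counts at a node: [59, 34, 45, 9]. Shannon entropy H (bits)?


Probabilities: [59/147, 34/147, 45/147, 9/147] ≈ [0.4014, 0.2313, 0.3061, 0.0612]
H = -((59/147)·log₂(59/147) + (34/147)·log₂(34/147) + (45/147)·log₂(45/147) + (9/147)·log₂(9/147))
  = 1.7867 bits

1.7867 bits


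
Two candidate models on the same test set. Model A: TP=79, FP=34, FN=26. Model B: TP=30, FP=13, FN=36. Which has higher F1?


Model A: P=79/113=0.6991, R=79/105=0.7524, F1=2PR/(P+R)=2TP/(2TP+FP+FN)=158/218=0.7248
Model B: P=30/43=0.6977, R=30/66=0.4545, F1=2PR/(P+R)=2TP/(2TP+FP+FN)=60/109=0.5505
0.7248 > 0.5505 → Model A

Model A


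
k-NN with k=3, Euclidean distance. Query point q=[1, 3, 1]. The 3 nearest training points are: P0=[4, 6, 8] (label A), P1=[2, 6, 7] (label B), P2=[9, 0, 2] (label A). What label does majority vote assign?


d(q,P0) = 8.1854  (label A)
d(q,P1) = 6.7823  (label B)
d(q,P2) = 8.6023  (label A)
Votes: A=2, B=1
Majority → A

A


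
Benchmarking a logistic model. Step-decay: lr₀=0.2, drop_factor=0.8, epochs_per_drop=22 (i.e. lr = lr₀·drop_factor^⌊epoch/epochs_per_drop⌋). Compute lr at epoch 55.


n_drops = ⌊55/22⌋ = 2
lr = 0.2·0.8^2 = 0.2·0.64 = 0.128

0.128


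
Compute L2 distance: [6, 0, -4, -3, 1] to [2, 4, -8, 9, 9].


d = √((6-2)² + (0-4)² + (-4+ 8)² + (-3-9)² + (1-9)²)
  = √(16 + 16 + 16 + 144 + 64)
  = √256 = 16.0

16.0


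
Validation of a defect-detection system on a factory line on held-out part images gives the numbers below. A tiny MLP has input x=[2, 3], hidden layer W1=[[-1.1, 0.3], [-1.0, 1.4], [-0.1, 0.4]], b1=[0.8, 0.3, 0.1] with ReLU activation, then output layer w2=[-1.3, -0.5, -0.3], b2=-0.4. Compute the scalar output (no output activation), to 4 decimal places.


z1[0] = (-1.1)·(2) + (0.3)·(3) + 0.8 = -0.5
z1[1] = (-1.0)·(2) + (1.4)·(3) + 0.3 = 2.5
z1[2] = (-0.1)·(2) + (0.4)·(3) + 0.1 = 1.1
h = ReLU(z1) = [0.0, 2.5, 1.1]
output = (-1.3)·(0.0) + (-0.5)·(2.5) + (-0.3)·(1.1) - 0.4 = -1.98

-1.98


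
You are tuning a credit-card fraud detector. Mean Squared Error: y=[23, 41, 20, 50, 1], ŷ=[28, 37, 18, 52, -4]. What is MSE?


Squared errors: (23-28)²=25, (41-37)²=16, (20-18)²=4, (50-52)²=4, (1+ 4)²=25
Sum = 74
MSE = 74/5 = 74/5

74/5


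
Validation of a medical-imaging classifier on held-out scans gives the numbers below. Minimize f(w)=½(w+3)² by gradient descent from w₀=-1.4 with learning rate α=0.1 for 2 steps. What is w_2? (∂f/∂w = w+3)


step 1: grad = -1.4+3 = 1.6; w = -1.4 - 0.1·(1.6) = -1.56
step 2: grad = -1.56+3 = 1.44; w = -1.56 - 0.1·(1.44) = -1.704

-1.704


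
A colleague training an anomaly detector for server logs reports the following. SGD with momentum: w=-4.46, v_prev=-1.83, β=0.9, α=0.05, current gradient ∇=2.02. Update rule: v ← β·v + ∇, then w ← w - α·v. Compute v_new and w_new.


v_new = 0.9·-1.83 + 2.02 = -1.647 + 2.02 = 0.373
w_new = -4.46 - 0.05·0.373 = -4.46 - 0.01865 = -4.47865

v_new=0.373, w_new=-4.47865


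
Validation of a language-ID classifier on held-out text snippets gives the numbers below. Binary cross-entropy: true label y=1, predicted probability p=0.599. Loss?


BCE = -[y·ln(p) + (1-y)·ln(1-p)]
= -1·ln(0.599) - 0
= -ln(0.599) = 0.5125

0.5125


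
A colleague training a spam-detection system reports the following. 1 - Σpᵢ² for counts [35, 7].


Probabilities: [35/42, 7/42] ≈ [0.8333, 0.1667]
Σpᵢ² = (1225 + 49)/42² = 1274/1764
Gini = 1 - Σpᵢ² = 1 - 1274/1764 = 0.2778

0.2778


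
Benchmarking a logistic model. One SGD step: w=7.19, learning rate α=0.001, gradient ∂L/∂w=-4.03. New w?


w_new = w - α·∇
= 7.19 - 0.001·-4.03
= 7.19 + 0.00403
= 7.19403

7.19403


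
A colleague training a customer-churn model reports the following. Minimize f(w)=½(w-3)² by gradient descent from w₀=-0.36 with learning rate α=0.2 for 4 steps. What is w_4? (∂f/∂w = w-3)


step 1: grad = -0.36-3 = -3.36; w = -0.36 - 0.2·(-3.36) = 0.312
step 2: grad = 0.312-3 = -2.688; w = 0.312 - 0.2·(-2.688) = 0.8496
step 3: grad = 0.8496-3 = -2.1504; w = 0.8496 - 0.2·(-2.1504) = 1.27968
step 4: grad = 1.27968-3 = -1.72032; w = 1.27968 - 0.2·(-1.72032) = 1.623744

1.623744


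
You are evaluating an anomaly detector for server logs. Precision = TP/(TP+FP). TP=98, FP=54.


Precision = TP/(TP+FP)
= 98/(98+54)
= 98/152 = 64.47%

64.47%


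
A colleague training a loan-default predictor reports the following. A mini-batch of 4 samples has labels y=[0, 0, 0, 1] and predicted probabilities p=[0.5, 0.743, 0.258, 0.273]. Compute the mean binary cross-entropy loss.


L[0] = -ln(1-0.5) = -ln(0.5) = 0.6931
L[1] = -ln(1-0.743) = -ln(0.257) = 1.3587
L[2] = -ln(1-0.258) = -ln(0.742) = 0.2984
L[3] = -ln(0.273) = 1.2983
mean = (0.6931 + 1.3587 + 0.2984 + 1.2983)/4 = 0.9121

0.9121


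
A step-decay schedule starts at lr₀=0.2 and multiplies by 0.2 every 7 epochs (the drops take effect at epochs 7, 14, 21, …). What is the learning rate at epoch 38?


n_drops = ⌊38/7⌋ = 5
lr = 0.2·0.2^5 = 0.2·0.00032 = 0.000064

0.000064


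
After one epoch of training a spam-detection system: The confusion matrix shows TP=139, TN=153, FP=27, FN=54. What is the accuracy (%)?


Accuracy = (TP+TN)/(TP+TN+FP+FN)
= (139+153)/(373)
= 292/373 = 78.28%

78.28%


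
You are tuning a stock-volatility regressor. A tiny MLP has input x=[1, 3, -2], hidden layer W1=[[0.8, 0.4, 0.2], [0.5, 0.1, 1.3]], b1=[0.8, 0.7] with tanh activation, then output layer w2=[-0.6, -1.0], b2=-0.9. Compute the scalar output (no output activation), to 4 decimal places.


z1[0] = (0.8)·(1) + (0.4)·(3) + (0.2)·(-2) + 0.8 = 2.4
z1[1] = (0.5)·(1) + (0.1)·(3) + (1.3)·(-2) + 0.7 = -1.1
h = tanh(z1) = [0.9837, -0.8005]
output = (-0.6)·(0.9837) + (-1.0)·(-0.8005) - 0.9 = -0.6897

-0.6897


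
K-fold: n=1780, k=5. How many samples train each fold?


Fold size = 1780/5 = 356
Training per fold = 1780 - 356 = 1424

1424


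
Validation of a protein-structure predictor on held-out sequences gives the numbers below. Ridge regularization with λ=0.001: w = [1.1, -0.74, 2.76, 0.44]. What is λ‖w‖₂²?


‖w‖₂² = (1.1)² + (-0.74)² + (2.76)² + (0.44)²
     = 1.21 + 0.5476 + 7.6176 + 0.1936
     = 9.5688
λ·‖w‖₂² = 0.001·9.5688 = 0.009569

0.009569


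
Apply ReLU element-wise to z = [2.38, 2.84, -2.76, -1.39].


ReLU(2.38) = max(0, 2.38) = 2.38
ReLU(2.84) = max(0, 2.84) = 2.84
ReLU(-2.76) = max(0, -2.76) = 0.0
ReLU(-1.39) = max(0, -1.39) = 0.0
result = [2.38, 2.84, 0.0, 0.0]

[2.38, 2.84, 0.0, 0.0]


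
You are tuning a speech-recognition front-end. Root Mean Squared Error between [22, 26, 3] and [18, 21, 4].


MSE = 42/3 = 14
RMSE = √(42/3) = 3.7417

3.7417


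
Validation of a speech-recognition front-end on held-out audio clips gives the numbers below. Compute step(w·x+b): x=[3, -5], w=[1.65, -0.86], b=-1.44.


z = (3)·(1.65) + (-5)·(-0.86) - 1.44
  = 7.81
step(z) = 1 (z≥0)

1


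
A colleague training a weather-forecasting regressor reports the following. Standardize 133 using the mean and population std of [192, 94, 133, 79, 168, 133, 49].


μ = 121.1429, σ = 46.6214
z = (133 - 121.1429)/46.6214 = 0.2543

0.2543


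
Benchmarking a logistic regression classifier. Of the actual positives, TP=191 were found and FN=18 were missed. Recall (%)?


Recall = TP/(TP+FN)
= 191/(191+18)
= 191/209 = 91.39%

91.39%


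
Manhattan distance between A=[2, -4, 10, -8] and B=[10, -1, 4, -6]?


d = |2-10| + |-4+ 1| + |10-4| + |-8+ 6|
  = 8 + 3 + 6 + 2
  = 19

19


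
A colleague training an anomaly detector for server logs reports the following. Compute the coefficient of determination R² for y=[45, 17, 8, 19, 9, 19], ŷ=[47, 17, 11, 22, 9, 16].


ȳ = 19.5
SS_res = Σ(y-ŷ)² = 31
SS_tot = Σ(y-ȳ)² = 899.5
R² = 1 - SS_res/SS_tot = 1 - 0.0345 = 0.9655

0.9655


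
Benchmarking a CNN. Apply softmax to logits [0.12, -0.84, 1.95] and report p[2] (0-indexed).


Exponentials: e^0.12=1.1275, e^-0.84=0.4317, e^1.95=7.0287
Sum = 8.5879
Softmax = [0.1313, 0.0503, 0.8184]
p[2] = 7.0287/8.5879 = 0.8184

0.8184


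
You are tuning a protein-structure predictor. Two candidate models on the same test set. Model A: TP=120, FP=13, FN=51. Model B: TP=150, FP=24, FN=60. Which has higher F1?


Model A: P=120/133=0.9023, R=120/171=0.7018, F1=2PR/(P+R)=2TP/(2TP+FP+FN)=240/304=0.7895
Model B: P=150/174=0.8621, R=150/210=0.7143, F1=2PR/(P+R)=2TP/(2TP+FP+FN)=300/384=0.7812
0.7895 > 0.7812 → Model A

Model A


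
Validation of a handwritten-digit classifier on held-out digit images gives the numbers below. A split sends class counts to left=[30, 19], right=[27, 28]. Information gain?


Parent = [57, 47], H_parent = 0.9933
H_left = 0.9633 (n=49), H_right = 0.9998 (n=55)
H_children = (49/104)·0.9633 + (55/104)·0.9998 = 0.9826
IG = 0.9933 - 0.9826 = 0.0107

0.0107


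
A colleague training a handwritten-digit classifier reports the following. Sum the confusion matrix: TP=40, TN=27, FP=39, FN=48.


Total = TP + TN + FP + FN
= 40 + 27 + 39 + 48
= 154
(Predicted positive: 79, predicted negative: 75)

154


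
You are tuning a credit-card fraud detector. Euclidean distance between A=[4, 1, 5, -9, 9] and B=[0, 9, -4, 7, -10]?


d = √((4-0)² + (1-9)² + (5+ 4)² + (-9-7)² + (9+ 10)²)
  = √(16 + 64 + 81 + 256 + 361)
  = √778 = 27.8927

27.8927


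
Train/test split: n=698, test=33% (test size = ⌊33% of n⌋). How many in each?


Test = ⌊698·33/100⌋ = 230
Train = 698 - 230 = 468

Train: 468, Test: 230


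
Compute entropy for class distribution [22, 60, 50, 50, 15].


Probabilities: [22/197, 60/197, 50/197, 50/197, 15/197] ≈ [0.1117, 0.3046, 0.2538, 0.2538, 0.0761]
H = -((22/197)·log₂(22/197) + (60/197)·log₂(60/197) + (50/197)·log₂(50/197) + (50/197)·log₂(50/197) + (15/197)·log₂(15/197))
  = 2.1626 bits

2.1626 bits


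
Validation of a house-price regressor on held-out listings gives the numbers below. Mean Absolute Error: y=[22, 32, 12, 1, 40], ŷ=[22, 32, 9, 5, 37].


Absolute errors: |22-22|=0, |32-32|=0, |12-9|=3, |1-5|=4, |40-37|=3
Sum = 10
MAE = 10/5 = 2

2


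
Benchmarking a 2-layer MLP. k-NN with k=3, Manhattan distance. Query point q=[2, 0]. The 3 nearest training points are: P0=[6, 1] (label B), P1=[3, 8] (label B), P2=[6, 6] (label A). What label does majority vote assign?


d(q,P0) = 5  (label B)
d(q,P1) = 9  (label B)
d(q,P2) = 10  (label A)
Votes: A=1, B=2
Majority → B

B


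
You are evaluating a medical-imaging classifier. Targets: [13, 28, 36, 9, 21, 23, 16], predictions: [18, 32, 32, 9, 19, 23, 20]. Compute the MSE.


Squared errors: (13-18)²=25, (28-32)²=16, (36-32)²=16, (9-9)²=0, (21-19)²=4, (23-23)²=0, (16-20)²=16
Sum = 77
MSE = 77/7 = 11

11


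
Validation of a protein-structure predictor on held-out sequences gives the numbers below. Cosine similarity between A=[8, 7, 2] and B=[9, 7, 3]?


A·B = 8·9 + 7·7 + 2·3 = 127
‖A‖ = √117 = 10.8167, ‖B‖ = √139 = 11.7898
cos = 127/(√117·√139) = 127/√16263 = 0.9959

0.9959


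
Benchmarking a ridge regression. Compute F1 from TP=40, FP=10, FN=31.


Precision = 40/50 = 0.8
Recall = 40/71 = 0.5634
F1 = 2·P·R/(P+R) = 2·TP/(2·TP+FP+FN) = 80/(80+10+31) = 80/121 = 0.6612

0.6612


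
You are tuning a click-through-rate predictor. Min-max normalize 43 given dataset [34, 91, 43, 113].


min=34, max=113
(43-34)/(113-34) = 9/79 = 0.1139

0.1139


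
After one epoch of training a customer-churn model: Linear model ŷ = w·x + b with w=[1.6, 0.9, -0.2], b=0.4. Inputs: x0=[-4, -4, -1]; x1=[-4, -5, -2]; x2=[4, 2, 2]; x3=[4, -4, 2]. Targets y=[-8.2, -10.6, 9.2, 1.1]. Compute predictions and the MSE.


ŷ0 = (1.6)·(-4) + (0.9)·(-4) + (-0.2)·(-1) + 0.4 = -9.4
ŷ1 = (1.6)·(-4) + (0.9)·(-5) + (-0.2)·(-2) + 0.4 = -10.1
ŷ2 = (1.6)·(4) + (0.9)·(2) + (-0.2)·(2) + 0.4 = 8.2
ŷ3 = (1.6)·(4) + (0.9)·(-4) + (-0.2)·(2) + 0.4 = 2.8
errors² = [1.44, 0.25, 1.0, 2.89]
MSE = 5.5800/4 = 1.395

1.395


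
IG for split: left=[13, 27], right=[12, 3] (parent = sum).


Parent = [25, 30], H_parent = 0.994
H_left = 0.9097 (n=40), H_right = 0.7219 (n=15)
H_children = (40/55)·0.9097 + (15/55)·0.7219 = 0.8585
IG = 0.994 - 0.8585 = 0.1355

0.1355


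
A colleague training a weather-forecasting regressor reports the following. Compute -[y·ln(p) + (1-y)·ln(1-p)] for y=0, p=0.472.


BCE = -[y·ln(p) + (1-y)·ln(1-p)]
= -0 - 1·ln(1-0.472)
= -ln(0.528) = 0.6387

0.6387


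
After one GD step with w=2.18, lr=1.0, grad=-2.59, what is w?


w_new = w - α·∇
= 2.18 - 1.0·-2.59
= 2.18 + 2.59
= 4.77

4.77


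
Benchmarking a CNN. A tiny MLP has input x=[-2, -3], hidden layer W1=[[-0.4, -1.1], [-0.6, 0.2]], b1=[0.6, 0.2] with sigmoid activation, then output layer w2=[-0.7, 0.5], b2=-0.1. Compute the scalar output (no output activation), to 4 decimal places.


z1[0] = (-0.4)·(-2) + (-1.1)·(-3) + 0.6 = 4.7
z1[1] = (-0.6)·(-2) + (0.2)·(-3) + 0.2 = 0.8
h = sigmoid(z1) = [0.991, 0.69]
output = (-0.7)·(0.991) + (0.5)·(0.69) - 0.1 = -0.4487

-0.4487


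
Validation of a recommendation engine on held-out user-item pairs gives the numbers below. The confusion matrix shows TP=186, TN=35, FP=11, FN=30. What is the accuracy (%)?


Accuracy = (TP+TN)/(TP+TN+FP+FN)
= (186+35)/(262)
= 221/262 = 84.35%

84.35%


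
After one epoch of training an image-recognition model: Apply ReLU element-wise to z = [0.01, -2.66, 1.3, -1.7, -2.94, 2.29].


ReLU(0.01) = max(0, 0.01) = 0.01
ReLU(-2.66) = max(0, -2.66) = 0.0
ReLU(1.3) = max(0, 1.3) = 1.3
ReLU(-1.7) = max(0, -1.7) = 0.0
ReLU(-2.94) = max(0, -2.94) = 0.0
ReLU(2.29) = max(0, 2.29) = 2.29
result = [0.01, 0.0, 1.3, 0.0, 0.0, 2.29]

[0.01, 0.0, 1.3, 0.0, 0.0, 2.29]


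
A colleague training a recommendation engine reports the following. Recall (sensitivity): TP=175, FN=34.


Recall = TP/(TP+FN)
= 175/(175+34)
= 175/209 = 83.73%

83.73%


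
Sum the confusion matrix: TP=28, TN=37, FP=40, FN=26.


Total = TP + TN + FP + FN
= 28 + 37 + 40 + 26
= 131
(Predicted positive: 68, predicted negative: 63)

131


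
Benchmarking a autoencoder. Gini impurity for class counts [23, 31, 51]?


Probabilities: [23/105, 31/105, 51/105] ≈ [0.219, 0.2952, 0.4857]
Σpᵢ² = (529 + 961 + 2601)/105² = 4091/11025
Gini = 1 - Σpᵢ² = 1 - 4091/11025 = 0.6289

0.6289


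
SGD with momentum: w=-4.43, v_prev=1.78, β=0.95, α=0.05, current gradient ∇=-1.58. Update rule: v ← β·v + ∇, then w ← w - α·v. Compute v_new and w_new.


v_new = 0.95·1.78 - 1.58 = 1.691 - 1.58 = 0.111
w_new = -4.43 - 0.05·0.111 = -4.43 - 0.00555 = -4.43555

v_new=0.111, w_new=-4.43555


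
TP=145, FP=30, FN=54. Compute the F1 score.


Precision = 145/175 = 0.8286
Recall = 145/199 = 0.7286
F1 = 2·P·R/(P+R) = 2·TP/(2·TP+FP+FN) = 290/(290+30+54) = 290/374 = 0.7754

0.7754


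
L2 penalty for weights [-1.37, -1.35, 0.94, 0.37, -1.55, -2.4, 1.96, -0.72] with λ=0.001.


‖w‖₂² = (-1.37)² + (-1.35)² + (0.94)² + (0.37)² + (-1.55)² + (-2.4)² + (1.96)² + (-0.72)²
     = 1.8769 + 1.8225 + 0.8836 + 0.1369 + 2.4025 + 5.76 + 3.8416 + 0.5184
     = 17.2424
λ·‖w‖₂² = 0.001·17.2424 = 0.017242

0.017242


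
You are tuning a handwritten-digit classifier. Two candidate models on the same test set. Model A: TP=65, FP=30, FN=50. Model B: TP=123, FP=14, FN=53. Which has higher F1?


Model A: P=65/95=0.6842, R=65/115=0.5652, F1=2PR/(P+R)=2TP/(2TP+FP+FN)=130/210=0.619
Model B: P=123/137=0.8978, R=123/176=0.6989, F1=2PR/(P+R)=2TP/(2TP+FP+FN)=246/313=0.7859
0.619 < 0.7859 → Model B

Model B


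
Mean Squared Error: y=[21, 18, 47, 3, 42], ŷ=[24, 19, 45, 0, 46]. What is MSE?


Squared errors: (21-24)²=9, (18-19)²=1, (47-45)²=4, (3-0)²=9, (42-46)²=16
Sum = 39
MSE = 39/5 = 39/5

39/5


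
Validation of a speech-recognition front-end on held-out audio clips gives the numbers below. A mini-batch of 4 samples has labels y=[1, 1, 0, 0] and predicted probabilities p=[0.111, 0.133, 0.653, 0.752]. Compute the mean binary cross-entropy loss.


L[0] = -ln(0.111) = 2.1982
L[1] = -ln(0.133) = 2.0174
L[2] = -ln(1-0.653) = -ln(0.347) = 1.0584
L[3] = -ln(1-0.752) = -ln(0.248) = 1.3943
mean = (2.1982 + 2.0174 + 1.0584 + 1.3943)/4 = 1.6671

1.6671


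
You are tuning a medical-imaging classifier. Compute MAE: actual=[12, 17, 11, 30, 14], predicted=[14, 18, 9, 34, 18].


Absolute errors: |12-14|=2, |17-18|=1, |11-9|=2, |30-34|=4, |14-18|=4
Sum = 13
MAE = 13/5 = 13/5

13/5


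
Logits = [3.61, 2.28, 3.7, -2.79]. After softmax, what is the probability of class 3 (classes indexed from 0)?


Exponentials: e^3.61=36.9661, e^2.28=9.7767, e^3.7=40.4473, e^-2.79=0.0614
Sum = 87.2515
Softmax = [0.4237, 0.1121, 0.4636, 0.0007]
p[3] = 0.0614/87.2515 = 0.0007

0.0007


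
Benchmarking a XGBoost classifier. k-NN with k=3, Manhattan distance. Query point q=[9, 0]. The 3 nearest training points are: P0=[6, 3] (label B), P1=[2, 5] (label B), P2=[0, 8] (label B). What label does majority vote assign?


d(q,P0) = 6  (label B)
d(q,P1) = 12  (label B)
d(q,P2) = 17  (label B)
Votes: A=0, B=3
Majority → B

B


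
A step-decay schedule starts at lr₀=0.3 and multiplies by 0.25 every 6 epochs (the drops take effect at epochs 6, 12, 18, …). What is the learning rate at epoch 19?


n_drops = ⌊19/6⌋ = 3
lr = 0.3·0.25^3 = 0.3·0.015625 = 0.0046875

0.0046875


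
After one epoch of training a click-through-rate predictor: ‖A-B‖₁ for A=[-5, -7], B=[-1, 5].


d = |-5+ 1| + |-7-5|
  = 4 + 12
  = 16

16


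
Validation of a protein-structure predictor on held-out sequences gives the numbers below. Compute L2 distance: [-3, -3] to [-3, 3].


d = √((-3+ 3)² + (-3-3)²)
  = √(0 + 36)
  = √36 = 6.0

6.0


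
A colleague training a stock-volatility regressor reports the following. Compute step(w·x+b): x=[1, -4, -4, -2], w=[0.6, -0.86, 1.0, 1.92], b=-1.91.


z = (1)·(0.6) + (-4)·(-0.86) + (-4)·(1.0) + (-2)·(1.92) - 1.91
  = -5.71
step(z) = 0 (z<0)

0


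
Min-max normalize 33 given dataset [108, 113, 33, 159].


min=33, max=159
(33-33)/(159-33) = 0/126 = 0.0

0.0


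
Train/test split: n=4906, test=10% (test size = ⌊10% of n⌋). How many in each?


Test = ⌊4906·10/100⌋ = 490
Train = 4906 - 490 = 4416

Train: 4416, Test: 490


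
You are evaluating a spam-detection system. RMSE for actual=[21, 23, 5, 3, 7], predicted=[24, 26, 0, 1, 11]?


MSE = 63/5 = 12.6
RMSE = √(63/5) = 3.5496

3.5496


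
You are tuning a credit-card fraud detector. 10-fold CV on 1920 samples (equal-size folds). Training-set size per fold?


Fold size = 1920/10 = 192
Training per fold = 1920 - 192 = 1728

1728


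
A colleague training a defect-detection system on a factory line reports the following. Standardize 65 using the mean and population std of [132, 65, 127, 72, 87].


μ = 96.6, σ = 27.8324
z = (65 - 96.6)/27.8324 = -1.1354

-1.1354


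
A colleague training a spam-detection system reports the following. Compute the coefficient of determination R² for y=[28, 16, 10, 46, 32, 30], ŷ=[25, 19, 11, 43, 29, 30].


ȳ = 27
SS_res = Σ(y-ŷ)² = 37
SS_tot = Σ(y-ȳ)² = 806
R² = 1 - SS_res/SS_tot = 1 - 0.0459 = 0.9541

0.9541


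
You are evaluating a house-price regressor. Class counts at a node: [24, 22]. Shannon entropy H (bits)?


Probabilities: [24/46, 22/46] ≈ [0.5217, 0.4783]
H = -((24/46)·log₂(24/46) + (22/46)·log₂(22/46))
  = 0.9986 bits

0.9986 bits


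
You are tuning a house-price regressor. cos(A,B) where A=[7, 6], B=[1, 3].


A·B = 7·1 + 6·3 = 25
‖A‖ = √85 = 9.2195, ‖B‖ = √10 = 3.1623
cos = 25/(√85·√10) = 25/√850 = 0.8575

0.8575


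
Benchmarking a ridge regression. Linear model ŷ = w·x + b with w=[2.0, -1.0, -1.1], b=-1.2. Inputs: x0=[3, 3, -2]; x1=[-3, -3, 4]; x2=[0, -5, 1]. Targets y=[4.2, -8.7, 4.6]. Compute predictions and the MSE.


ŷ0 = (2.0)·(3) + (-1.0)·(3) + (-1.1)·(-2) - 1.2 = 4.0
ŷ1 = (2.0)·(-3) + (-1.0)·(-3) + (-1.1)·(4) - 1.2 = -8.6
ŷ2 = (2.0)·(0) + (-1.0)·(-5) + (-1.1)·(1) - 1.2 = 2.7
errors² = [0.04, 0.01, 3.61]
MSE = 3.6600/3 = 1.22

1.22


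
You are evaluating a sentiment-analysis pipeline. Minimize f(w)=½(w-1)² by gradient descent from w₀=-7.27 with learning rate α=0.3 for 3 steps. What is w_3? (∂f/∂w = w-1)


step 1: grad = -7.27-1 = -8.27; w = -7.27 - 0.3·(-8.27) = -4.789
step 2: grad = -4.789-1 = -5.789; w = -4.789 - 0.3·(-5.789) = -3.0523
step 3: grad = -3.0523-1 = -4.0523; w = -3.0523 - 0.3·(-4.0523) = -1.83661

-1.83661


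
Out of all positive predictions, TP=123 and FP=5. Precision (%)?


Precision = TP/(TP+FP)
= 123/(123+5)
= 123/128 = 96.09%

96.09%


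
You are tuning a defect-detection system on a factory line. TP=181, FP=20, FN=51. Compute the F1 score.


Precision = 181/201 = 0.9005
Recall = 181/232 = 0.7802
F1 = 2·P·R/(P+R) = 2·TP/(2·TP+FP+FN) = 362/(362+20+51) = 362/433 = 0.836

0.836


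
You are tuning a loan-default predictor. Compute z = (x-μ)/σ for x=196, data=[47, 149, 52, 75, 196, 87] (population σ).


μ = 101, σ = 54.0339
z = (196 - 101)/54.0339 = 1.7582

1.7582


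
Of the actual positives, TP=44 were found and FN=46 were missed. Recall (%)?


Recall = TP/(TP+FN)
= 44/(44+46)
= 44/90 = 48.89%

48.89%


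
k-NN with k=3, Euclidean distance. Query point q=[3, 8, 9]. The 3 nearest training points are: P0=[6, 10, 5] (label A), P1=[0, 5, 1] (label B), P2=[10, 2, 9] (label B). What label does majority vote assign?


d(q,P0) = 5.3852  (label A)
d(q,P1) = 9.0554  (label B)
d(q,P2) = 9.2195  (label B)
Votes: A=1, B=2
Majority → B

B


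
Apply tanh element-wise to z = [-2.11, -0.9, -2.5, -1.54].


tanh(-2.11) = -0.971
tanh(-0.9) = -0.7163
tanh(-2.5) = -0.9866
tanh(-1.54) = -0.9121
result = [-0.971, -0.7163, -0.9866, -0.9121]

[-0.971, -0.7163, -0.9866, -0.9121]


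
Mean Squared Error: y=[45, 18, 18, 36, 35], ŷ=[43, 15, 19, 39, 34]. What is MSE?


Squared errors: (45-43)²=4, (18-15)²=9, (18-19)²=1, (36-39)²=9, (35-34)²=1
Sum = 24
MSE = 24/5 = 24/5

24/5


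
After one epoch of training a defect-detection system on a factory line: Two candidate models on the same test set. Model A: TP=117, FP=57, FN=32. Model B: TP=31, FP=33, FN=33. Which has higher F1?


Model A: P=117/174=0.6724, R=117/149=0.7852, F1=2PR/(P+R)=2TP/(2TP+FP+FN)=234/323=0.7245
Model B: P=31/64=0.4844, R=31/64=0.4844, F1=2PR/(P+R)=2TP/(2TP+FP+FN)=62/128=0.4844
0.7245 > 0.4844 → Model A

Model A


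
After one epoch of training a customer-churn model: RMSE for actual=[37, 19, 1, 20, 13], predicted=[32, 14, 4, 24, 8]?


MSE = 100/5 = 20
RMSE = √(100/5) = 4.4721

4.4721


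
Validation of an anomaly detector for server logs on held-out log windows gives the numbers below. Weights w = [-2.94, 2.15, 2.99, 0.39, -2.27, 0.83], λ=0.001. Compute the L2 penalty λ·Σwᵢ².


‖w‖₂² = (-2.94)² + (2.15)² + (2.99)² + (0.39)² + (-2.27)² + (0.83)²
     = 8.6436 + 4.6225 + 8.9401 + 0.1521 + 5.1529 + 0.6889
     = 28.2001
λ·‖w‖₂² = 0.001·28.2001 = 0.0282

0.0282


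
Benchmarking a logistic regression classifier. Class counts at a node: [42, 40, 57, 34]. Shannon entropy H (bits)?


Probabilities: [42/173, 40/173, 57/173, 34/173] ≈ [0.2428, 0.2312, 0.3295, 0.1965]
H = -((42/173)·log₂(42/173) + (40/173)·log₂(40/173) + (57/173)·log₂(57/173) + (34/173)·log₂(34/173))
  = 1.9733 bits

1.9733 bits


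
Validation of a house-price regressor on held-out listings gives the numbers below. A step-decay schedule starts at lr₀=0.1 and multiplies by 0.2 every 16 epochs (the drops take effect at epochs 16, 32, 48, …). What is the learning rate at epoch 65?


n_drops = ⌊65/16⌋ = 4
lr = 0.1·0.2^4 = 0.1·0.0016 = 0.00016

0.00016


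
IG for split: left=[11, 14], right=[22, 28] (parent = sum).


Parent = [33, 42], H_parent = 0.9896
H_left = 0.9896 (n=25), H_right = 0.9896 (n=50)
H_children = (25/75)·0.9896 + (50/75)·0.9896 = 0.9896
IG = 0.9896 - 0.9896 = 0.0

0.0


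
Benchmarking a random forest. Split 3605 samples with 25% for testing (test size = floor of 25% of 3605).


Test = ⌊3605·25/100⌋ = 901
Train = 3605 - 901 = 2704

Train: 2704, Test: 901


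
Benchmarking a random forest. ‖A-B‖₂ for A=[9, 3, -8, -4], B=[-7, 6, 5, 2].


d = √((9+ 7)² + (3-6)² + (-8-5)² + (-4-2)²)
  = √(256 + 9 + 169 + 36)
  = √470 = 21.6795

21.6795


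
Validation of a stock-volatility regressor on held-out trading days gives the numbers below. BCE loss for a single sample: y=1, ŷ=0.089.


BCE = -[y·ln(p) + (1-y)·ln(1-p)]
= -1·ln(0.089) - 0
= -ln(0.089) = 2.4191

2.4191


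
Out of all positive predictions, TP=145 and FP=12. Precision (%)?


Precision = TP/(TP+FP)
= 145/(145+12)
= 145/157 = 92.36%

92.36%


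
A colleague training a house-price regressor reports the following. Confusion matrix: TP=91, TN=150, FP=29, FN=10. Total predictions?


Total = TP + TN + FP + FN
= 91 + 150 + 29 + 10
= 280
(Predicted positive: 120, predicted negative: 160)

280


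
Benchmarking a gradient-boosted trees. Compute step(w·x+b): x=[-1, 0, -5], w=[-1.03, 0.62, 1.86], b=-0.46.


z = (-1)·(-1.03) + (0)·(0.62) + (-5)·(1.86) - 0.46
  = -8.73
step(z) = 0 (z<0)

0


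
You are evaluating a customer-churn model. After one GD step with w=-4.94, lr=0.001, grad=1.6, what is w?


w_new = w - α·∇
= -4.94 - 0.001·1.6
= -4.94 - 0.0016
= -4.9416

-4.9416


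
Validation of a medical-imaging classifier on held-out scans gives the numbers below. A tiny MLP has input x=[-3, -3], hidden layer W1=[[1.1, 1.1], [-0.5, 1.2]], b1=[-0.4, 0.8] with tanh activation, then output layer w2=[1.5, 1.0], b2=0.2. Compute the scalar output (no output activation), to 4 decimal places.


z1[0] = (1.1)·(-3) + (1.1)·(-3) - 0.4 = -7.0
z1[1] = (-0.5)·(-3) + (1.2)·(-3) + 0.8 = -1.3
h = tanh(z1) = [-1.0, -0.8617]
output = (1.5)·(-1.0) + (1.0)·(-0.8617) + 0.2 = -2.1617

-2.1617


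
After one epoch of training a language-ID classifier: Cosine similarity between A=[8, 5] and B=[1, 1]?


A·B = 8·1 + 5·1 = 13
‖A‖ = √89 = 9.434, ‖B‖ = √2 = 1.4142
cos = 13/(√89·√2) = 13/√178 = 0.9744

0.9744


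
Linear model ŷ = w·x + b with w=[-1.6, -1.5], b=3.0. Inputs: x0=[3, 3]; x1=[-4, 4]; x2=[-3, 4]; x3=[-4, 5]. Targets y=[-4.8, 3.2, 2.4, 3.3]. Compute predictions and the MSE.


ŷ0 = (-1.6)·(3) + (-1.5)·(3) + 3.0 = -6.3
ŷ1 = (-1.6)·(-4) + (-1.5)·(4) + 3.0 = 3.4
ŷ2 = (-1.6)·(-3) + (-1.5)·(4) + 3.0 = 1.8
ŷ3 = (-1.6)·(-4) + (-1.5)·(5) + 3.0 = 1.9
errors² = [2.25, 0.04, 0.36, 1.96]
MSE = 4.6100/4 = 1.1525

1.1525


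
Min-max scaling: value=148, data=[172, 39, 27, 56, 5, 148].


min=5, max=172
(148-5)/(172-5) = 143/167 = 0.8563

0.8563


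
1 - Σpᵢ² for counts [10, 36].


Probabilities: [10/46, 36/46] ≈ [0.2174, 0.7826]
Σpᵢ² = (100 + 1296)/46² = 1396/2116
Gini = 1 - Σpᵢ² = 1 - 1396/2116 = 0.3403

0.3403


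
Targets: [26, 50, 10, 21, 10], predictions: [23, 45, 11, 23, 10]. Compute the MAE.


Absolute errors: |26-23|=3, |50-45|=5, |10-11|=1, |21-23|=2, |10-10|=0
Sum = 11
MAE = 11/5 = 11/5

11/5


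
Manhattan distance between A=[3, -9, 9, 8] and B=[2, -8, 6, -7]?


d = |3-2| + |-9+ 8| + |9-6| + |8+ 7|
  = 1 + 1 + 3 + 15
  = 20

20


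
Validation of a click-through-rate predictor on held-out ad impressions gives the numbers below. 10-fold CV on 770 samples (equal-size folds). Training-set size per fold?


Fold size = 770/10 = 77
Training per fold = 770 - 77 = 693

693


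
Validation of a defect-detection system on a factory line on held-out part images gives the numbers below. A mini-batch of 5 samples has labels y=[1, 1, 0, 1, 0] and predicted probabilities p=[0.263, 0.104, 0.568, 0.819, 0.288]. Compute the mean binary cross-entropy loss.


L[0] = -ln(0.263) = 1.3356
L[1] = -ln(0.104) = 2.2634
L[2] = -ln(1-0.568) = -ln(0.432) = 0.8393
L[3] = -ln(0.819) = 0.1997
L[4] = -ln(1-0.288) = -ln(0.712) = 0.3397
mean = (1.3356 + 2.2634 + 0.8393 + 0.1997 + 0.3397)/5 = 0.9955

0.9955


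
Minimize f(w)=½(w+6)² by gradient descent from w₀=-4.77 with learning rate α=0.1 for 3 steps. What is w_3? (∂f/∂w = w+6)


step 1: grad = -4.77+6 = 1.23; w = -4.77 - 0.1·(1.23) = -4.893
step 2: grad = -4.893+6 = 1.107; w = -4.893 - 0.1·(1.107) = -5.0037
step 3: grad = -5.0037+6 = 0.9963; w = -5.0037 - 0.1·(0.9963) = -5.10333

-5.10333
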